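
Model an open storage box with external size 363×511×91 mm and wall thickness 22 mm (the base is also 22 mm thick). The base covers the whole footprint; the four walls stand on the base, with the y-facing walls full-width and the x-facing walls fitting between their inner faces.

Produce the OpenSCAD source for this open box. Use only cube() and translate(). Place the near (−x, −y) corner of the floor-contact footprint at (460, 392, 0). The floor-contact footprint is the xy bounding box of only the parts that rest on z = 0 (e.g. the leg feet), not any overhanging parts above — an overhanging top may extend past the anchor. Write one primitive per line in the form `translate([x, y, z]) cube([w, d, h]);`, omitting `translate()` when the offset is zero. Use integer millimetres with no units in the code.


translate([460, 392, 0]) cube([363, 511, 22]);
translate([460, 392, 22]) cube([363, 22, 69]);
translate([460, 881, 22]) cube([363, 22, 69]);
translate([460, 414, 22]) cube([22, 467, 69]);
translate([801, 414, 22]) cube([22, 467, 69]);


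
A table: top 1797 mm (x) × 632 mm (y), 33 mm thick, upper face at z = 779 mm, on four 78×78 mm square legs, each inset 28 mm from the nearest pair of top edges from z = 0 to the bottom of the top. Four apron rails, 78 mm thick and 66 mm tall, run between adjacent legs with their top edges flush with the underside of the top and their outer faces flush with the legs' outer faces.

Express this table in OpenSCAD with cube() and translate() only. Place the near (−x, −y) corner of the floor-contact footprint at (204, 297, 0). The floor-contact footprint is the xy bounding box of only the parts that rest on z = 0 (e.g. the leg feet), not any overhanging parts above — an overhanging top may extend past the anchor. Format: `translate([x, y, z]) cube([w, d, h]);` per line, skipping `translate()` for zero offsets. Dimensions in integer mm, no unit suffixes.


translate([176, 269, 746]) cube([1797, 632, 33]);
translate([204, 297, 0]) cube([78, 78, 746]);
translate([1867, 297, 0]) cube([78, 78, 746]);
translate([204, 795, 0]) cube([78, 78, 746]);
translate([1867, 795, 0]) cube([78, 78, 746]);
translate([282, 297, 680]) cube([1585, 78, 66]);
translate([282, 795, 680]) cube([1585, 78, 66]);
translate([204, 375, 680]) cube([78, 420, 66]);
translate([1867, 375, 680]) cube([78, 420, 66]);


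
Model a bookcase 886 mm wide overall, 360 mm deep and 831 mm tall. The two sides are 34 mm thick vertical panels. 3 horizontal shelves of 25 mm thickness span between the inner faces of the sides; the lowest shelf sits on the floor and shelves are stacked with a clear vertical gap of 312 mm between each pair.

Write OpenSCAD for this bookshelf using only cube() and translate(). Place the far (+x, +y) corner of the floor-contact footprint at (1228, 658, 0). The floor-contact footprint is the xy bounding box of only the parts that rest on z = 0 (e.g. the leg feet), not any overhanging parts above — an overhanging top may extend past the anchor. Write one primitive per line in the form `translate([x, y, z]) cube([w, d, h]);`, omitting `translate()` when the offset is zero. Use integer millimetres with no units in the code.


translate([342, 298, 0]) cube([34, 360, 831]);
translate([1194, 298, 0]) cube([34, 360, 831]);
translate([376, 298, 0]) cube([818, 360, 25]);
translate([376, 298, 337]) cube([818, 360, 25]);
translate([376, 298, 674]) cube([818, 360, 25]);


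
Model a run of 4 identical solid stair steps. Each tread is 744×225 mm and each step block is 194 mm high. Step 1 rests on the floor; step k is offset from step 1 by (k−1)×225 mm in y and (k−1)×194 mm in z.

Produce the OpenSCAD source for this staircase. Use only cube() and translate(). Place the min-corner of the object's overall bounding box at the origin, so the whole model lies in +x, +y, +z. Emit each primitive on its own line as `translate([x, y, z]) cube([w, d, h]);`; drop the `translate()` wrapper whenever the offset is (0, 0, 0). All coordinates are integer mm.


cube([744, 225, 194]);
translate([0, 225, 194]) cube([744, 225, 194]);
translate([0, 450, 388]) cube([744, 225, 194]);
translate([0, 675, 582]) cube([744, 225, 194]);


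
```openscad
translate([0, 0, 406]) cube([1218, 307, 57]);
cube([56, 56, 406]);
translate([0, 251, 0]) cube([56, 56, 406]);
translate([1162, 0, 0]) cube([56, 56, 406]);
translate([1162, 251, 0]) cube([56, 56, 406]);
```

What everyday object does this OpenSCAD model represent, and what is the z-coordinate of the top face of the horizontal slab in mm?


A bench. The seat-top height is 463 mm.

A long slab on four corner posts — a bench. The slab sits at z = 406 with thickness 57, so the top is 406 + 57 = 463 mm.


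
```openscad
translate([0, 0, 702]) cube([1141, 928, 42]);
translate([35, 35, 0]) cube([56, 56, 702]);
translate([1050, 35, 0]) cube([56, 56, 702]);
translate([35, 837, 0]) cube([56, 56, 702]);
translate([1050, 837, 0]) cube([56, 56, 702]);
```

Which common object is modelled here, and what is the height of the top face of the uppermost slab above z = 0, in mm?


A table. The table height is 744 mm.

A 1141×928×42 slab sits at z = 702 on four 56 mm square posts — a table. The top surface is at 702 + 42 = 744 mm.


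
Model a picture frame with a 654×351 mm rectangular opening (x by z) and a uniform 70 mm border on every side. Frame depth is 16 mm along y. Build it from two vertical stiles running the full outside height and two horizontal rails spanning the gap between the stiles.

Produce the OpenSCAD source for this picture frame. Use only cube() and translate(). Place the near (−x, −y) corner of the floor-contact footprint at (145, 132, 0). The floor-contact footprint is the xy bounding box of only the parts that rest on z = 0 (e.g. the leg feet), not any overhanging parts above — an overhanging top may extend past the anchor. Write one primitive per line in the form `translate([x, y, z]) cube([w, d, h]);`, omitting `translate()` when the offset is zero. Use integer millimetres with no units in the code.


translate([145, 132, 0]) cube([70, 16, 491]);
translate([869, 132, 0]) cube([70, 16, 491]);
translate([215, 132, 0]) cube([654, 16, 70]);
translate([215, 132, 421]) cube([654, 16, 70]);


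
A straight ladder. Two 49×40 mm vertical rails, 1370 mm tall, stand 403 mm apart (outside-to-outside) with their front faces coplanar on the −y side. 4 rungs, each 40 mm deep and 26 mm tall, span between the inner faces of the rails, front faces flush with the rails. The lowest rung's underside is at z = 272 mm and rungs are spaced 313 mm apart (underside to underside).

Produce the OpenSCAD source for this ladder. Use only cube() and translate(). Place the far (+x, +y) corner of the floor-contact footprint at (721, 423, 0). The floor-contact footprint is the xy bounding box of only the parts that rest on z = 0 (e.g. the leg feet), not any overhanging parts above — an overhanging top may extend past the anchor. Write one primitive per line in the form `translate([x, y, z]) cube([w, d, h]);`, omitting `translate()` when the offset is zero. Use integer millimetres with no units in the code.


translate([318, 383, 0]) cube([49, 40, 1370]);
translate([672, 383, 0]) cube([49, 40, 1370]);
translate([367, 383, 272]) cube([305, 40, 26]);
translate([367, 383, 585]) cube([305, 40, 26]);
translate([367, 383, 898]) cube([305, 40, 26]);
translate([367, 383, 1211]) cube([305, 40, 26]);


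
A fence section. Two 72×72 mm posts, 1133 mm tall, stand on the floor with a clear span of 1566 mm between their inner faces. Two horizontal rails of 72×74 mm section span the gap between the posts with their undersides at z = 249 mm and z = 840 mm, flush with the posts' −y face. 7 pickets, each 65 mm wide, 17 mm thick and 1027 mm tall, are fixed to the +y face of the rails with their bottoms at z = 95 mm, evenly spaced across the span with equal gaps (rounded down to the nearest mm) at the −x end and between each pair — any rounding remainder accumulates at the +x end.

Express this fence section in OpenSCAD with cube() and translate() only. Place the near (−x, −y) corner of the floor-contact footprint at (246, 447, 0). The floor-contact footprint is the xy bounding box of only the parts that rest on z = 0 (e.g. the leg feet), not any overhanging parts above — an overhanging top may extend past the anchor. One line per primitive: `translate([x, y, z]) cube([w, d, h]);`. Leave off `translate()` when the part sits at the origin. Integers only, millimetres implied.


translate([246, 447, 0]) cube([72, 72, 1133]);
translate([1884, 447, 0]) cube([72, 72, 1133]);
translate([318, 447, 249]) cube([1566, 72, 74]);
translate([318, 447, 840]) cube([1566, 72, 74]);
translate([456, 519, 95]) cube([65, 17, 1027]);
translate([659, 519, 95]) cube([65, 17, 1027]);
translate([862, 519, 95]) cube([65, 17, 1027]);
translate([1065, 519, 95]) cube([65, 17, 1027]);
translate([1268, 519, 95]) cube([65, 17, 1027]);
translate([1471, 519, 95]) cube([65, 17, 1027]);
translate([1674, 519, 95]) cube([65, 17, 1027]);


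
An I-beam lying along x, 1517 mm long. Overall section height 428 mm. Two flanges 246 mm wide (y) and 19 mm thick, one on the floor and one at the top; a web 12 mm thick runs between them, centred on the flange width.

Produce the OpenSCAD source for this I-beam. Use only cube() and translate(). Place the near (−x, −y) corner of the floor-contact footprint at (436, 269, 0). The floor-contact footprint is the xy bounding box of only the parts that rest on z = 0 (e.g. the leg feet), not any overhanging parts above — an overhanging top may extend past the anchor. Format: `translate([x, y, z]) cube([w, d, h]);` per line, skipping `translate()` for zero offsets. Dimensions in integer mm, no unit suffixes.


translate([436, 269, 0]) cube([1517, 246, 19]);
translate([436, 386, 19]) cube([1517, 12, 390]);
translate([436, 269, 409]) cube([1517, 246, 19]);


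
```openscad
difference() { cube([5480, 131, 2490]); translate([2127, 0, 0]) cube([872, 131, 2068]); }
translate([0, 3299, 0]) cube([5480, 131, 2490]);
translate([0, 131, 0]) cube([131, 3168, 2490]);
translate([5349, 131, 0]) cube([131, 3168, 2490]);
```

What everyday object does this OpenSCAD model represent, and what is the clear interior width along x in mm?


A single room. The interior width is 5218 mm.

Four walls enclosing a rectangle with a door in the front wall — a room. Outside width 5480 minus two 131 mm walls gives 5218 mm.


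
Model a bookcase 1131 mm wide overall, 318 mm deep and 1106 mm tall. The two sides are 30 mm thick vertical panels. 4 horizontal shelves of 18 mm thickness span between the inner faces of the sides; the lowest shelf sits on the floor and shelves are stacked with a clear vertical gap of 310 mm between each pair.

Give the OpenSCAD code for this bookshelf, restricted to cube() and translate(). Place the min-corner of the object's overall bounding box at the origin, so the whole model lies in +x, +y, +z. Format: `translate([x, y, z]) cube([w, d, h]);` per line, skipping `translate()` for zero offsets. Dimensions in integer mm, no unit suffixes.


cube([30, 318, 1106]);
translate([1101, 0, 0]) cube([30, 318, 1106]);
translate([30, 0, 0]) cube([1071, 318, 18]);
translate([30, 0, 328]) cube([1071, 318, 18]);
translate([30, 0, 656]) cube([1071, 318, 18]);
translate([30, 0, 984]) cube([1071, 318, 18]);


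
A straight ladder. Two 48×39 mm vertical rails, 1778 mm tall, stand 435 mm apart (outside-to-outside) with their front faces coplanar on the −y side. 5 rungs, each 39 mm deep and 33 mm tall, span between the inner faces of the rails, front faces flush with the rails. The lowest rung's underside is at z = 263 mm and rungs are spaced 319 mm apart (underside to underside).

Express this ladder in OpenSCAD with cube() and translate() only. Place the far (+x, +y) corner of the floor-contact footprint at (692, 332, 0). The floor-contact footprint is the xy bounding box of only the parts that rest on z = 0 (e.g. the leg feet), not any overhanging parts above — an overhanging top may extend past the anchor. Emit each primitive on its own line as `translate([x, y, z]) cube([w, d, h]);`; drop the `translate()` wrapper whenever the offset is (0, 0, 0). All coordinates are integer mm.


translate([257, 293, 0]) cube([48, 39, 1778]);
translate([644, 293, 0]) cube([48, 39, 1778]);
translate([305, 293, 263]) cube([339, 39, 33]);
translate([305, 293, 582]) cube([339, 39, 33]);
translate([305, 293, 901]) cube([339, 39, 33]);
translate([305, 293, 1220]) cube([339, 39, 33]);
translate([305, 293, 1539]) cube([339, 39, 33]);


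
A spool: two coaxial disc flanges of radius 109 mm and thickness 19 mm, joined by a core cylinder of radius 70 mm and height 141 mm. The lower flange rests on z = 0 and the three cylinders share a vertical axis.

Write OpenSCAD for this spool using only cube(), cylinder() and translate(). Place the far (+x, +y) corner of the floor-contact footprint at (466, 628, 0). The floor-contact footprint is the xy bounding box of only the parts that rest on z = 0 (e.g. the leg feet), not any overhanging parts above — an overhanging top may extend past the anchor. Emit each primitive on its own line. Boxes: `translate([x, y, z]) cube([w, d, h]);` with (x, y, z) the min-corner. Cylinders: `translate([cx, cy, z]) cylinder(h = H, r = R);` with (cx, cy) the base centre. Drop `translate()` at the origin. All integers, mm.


translate([357, 519, 0]) cylinder(h = 19, r = 109);
translate([357, 519, 19]) cylinder(h = 141, r = 70);
translate([357, 519, 160]) cylinder(h = 19, r = 109);


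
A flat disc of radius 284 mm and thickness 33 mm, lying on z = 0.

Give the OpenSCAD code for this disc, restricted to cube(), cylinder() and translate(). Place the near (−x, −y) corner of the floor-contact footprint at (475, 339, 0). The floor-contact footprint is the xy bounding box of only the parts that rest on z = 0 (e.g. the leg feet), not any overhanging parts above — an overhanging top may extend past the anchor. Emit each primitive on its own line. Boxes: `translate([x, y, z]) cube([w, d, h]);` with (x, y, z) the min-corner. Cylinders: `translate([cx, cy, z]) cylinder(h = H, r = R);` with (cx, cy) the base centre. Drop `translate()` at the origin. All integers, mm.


translate([759, 623, 0]) cylinder(h = 33, r = 284);


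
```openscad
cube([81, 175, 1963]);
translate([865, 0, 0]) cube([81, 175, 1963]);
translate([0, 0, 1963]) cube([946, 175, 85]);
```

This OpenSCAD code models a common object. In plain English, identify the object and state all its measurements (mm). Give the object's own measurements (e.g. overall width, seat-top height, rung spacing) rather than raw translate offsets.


A door frame. The clear opening is 784 mm wide and 1963 mm high. Two 81 mm wide jambs, 175 mm deep, stand either side of the opening from the floor to the top of the opening. A 85 mm thick head sits across the top of both jambs, spanning the full outside width of the frame.


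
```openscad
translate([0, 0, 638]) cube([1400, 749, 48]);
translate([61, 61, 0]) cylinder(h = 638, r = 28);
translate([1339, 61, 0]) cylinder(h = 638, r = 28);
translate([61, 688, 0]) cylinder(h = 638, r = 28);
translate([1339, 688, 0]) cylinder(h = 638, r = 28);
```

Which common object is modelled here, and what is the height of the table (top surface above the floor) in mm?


A table. The table height is 686 mm.

A 1400×749×48 slab sits at z = 638 on four Ø56 mm round legs — a table. The top surface is at 638 + 48 = 686 mm.


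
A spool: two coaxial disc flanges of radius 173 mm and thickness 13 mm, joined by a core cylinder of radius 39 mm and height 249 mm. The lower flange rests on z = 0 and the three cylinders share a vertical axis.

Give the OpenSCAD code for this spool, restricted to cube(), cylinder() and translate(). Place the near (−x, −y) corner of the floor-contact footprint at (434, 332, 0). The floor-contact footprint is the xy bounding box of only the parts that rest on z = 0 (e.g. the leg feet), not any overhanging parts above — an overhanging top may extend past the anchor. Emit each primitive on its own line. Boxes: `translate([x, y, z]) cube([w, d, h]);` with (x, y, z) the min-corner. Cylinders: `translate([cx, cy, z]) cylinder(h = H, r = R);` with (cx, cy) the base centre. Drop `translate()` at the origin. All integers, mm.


translate([607, 505, 0]) cylinder(h = 13, r = 173);
translate([607, 505, 13]) cylinder(h = 249, r = 39);
translate([607, 505, 262]) cylinder(h = 13, r = 173);


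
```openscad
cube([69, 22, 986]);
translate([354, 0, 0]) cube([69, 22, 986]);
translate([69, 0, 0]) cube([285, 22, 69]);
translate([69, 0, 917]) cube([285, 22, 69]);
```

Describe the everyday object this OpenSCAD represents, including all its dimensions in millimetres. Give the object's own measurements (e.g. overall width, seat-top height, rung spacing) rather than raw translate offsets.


A rectangular picture frame lying in the x–z plane (depth along y). The opening is 285 mm wide (x) by 848 mm tall (z), surrounded by a border 69 mm wide on all four sides. The frame is 22 mm deep and is made of two full-height vertical stiles with two horizontal rails fitted between them.


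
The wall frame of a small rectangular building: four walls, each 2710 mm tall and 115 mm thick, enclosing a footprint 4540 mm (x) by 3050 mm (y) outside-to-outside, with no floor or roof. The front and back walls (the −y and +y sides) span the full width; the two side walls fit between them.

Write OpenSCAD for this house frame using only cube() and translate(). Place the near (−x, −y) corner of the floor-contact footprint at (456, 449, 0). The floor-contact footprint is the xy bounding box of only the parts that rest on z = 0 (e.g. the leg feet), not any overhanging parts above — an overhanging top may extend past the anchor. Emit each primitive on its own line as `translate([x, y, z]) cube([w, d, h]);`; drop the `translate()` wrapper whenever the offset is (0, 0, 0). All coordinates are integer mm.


translate([456, 449, 0]) cube([4540, 115, 2710]);
translate([456, 3384, 0]) cube([4540, 115, 2710]);
translate([456, 564, 0]) cube([115, 2820, 2710]);
translate([4881, 564, 0]) cube([115, 2820, 2710]);


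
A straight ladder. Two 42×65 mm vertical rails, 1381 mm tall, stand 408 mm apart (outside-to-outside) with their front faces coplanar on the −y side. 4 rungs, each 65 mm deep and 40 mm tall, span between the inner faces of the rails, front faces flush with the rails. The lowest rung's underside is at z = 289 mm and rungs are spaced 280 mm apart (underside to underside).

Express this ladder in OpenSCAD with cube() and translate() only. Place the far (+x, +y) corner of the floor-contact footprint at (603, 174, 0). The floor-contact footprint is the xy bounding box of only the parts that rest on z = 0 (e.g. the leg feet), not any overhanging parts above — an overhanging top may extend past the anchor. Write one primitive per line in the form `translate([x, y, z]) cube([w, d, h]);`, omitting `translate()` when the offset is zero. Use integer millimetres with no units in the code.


translate([195, 109, 0]) cube([42, 65, 1381]);
translate([561, 109, 0]) cube([42, 65, 1381]);
translate([237, 109, 289]) cube([324, 65, 40]);
translate([237, 109, 569]) cube([324, 65, 40]);
translate([237, 109, 849]) cube([324, 65, 40]);
translate([237, 109, 1129]) cube([324, 65, 40]);


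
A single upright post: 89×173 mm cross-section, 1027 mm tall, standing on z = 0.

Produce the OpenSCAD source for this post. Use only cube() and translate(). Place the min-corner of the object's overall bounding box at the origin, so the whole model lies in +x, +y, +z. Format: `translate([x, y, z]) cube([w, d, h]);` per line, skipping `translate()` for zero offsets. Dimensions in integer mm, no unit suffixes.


cube([89, 173, 1027]);


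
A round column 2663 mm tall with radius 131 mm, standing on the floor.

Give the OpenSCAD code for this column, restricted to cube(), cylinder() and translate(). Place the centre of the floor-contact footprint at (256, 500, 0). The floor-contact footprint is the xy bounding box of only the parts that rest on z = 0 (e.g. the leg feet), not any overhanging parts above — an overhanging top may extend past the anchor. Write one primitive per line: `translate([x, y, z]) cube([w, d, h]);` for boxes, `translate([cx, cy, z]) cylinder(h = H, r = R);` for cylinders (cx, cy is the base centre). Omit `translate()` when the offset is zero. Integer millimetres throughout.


translate([256, 500, 0]) cylinder(h = 2663, r = 131);


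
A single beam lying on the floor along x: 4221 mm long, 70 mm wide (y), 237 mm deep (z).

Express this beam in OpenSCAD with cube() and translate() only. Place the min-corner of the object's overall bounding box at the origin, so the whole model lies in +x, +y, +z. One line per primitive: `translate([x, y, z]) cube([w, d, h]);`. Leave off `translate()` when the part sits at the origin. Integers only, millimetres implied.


cube([4221, 70, 237]);


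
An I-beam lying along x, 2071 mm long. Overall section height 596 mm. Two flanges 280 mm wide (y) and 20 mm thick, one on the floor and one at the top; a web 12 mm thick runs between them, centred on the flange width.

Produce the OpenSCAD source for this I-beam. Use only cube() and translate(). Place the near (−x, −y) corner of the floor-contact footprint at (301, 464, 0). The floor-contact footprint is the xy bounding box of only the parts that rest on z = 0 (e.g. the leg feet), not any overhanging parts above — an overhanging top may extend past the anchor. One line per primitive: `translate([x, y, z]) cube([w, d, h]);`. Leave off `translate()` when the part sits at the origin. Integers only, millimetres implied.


translate([301, 464, 0]) cube([2071, 280, 20]);
translate([301, 598, 20]) cube([2071, 12, 556]);
translate([301, 464, 576]) cube([2071, 280, 20]);


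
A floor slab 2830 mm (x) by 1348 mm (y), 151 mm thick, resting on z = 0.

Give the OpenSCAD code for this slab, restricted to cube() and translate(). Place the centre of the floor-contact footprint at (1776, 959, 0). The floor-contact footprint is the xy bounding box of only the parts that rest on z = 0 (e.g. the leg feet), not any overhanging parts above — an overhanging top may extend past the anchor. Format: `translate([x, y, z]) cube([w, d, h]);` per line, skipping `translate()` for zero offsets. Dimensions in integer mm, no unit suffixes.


translate([361, 285, 0]) cube([2830, 1348, 151]);


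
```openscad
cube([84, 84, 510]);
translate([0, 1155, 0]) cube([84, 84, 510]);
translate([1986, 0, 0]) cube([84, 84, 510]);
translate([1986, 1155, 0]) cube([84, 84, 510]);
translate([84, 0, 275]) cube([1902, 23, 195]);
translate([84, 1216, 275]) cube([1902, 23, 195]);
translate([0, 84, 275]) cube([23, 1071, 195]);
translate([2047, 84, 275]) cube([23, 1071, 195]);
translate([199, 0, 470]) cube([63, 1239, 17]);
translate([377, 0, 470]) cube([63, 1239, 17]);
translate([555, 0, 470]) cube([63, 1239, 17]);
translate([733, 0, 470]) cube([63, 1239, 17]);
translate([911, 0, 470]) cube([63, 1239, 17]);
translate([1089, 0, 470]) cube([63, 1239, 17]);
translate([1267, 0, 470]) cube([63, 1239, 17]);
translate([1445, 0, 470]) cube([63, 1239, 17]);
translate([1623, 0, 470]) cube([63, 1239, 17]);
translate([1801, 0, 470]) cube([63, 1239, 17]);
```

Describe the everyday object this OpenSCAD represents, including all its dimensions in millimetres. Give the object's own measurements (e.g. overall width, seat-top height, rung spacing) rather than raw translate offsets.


A bed frame 2070 mm long (x) by 1239 mm wide (y). Four 84×84 mm corner posts, 510 mm tall, at the corners of the footprint. Four rails of 23 mm thickness and 195 mm height run between adjacent posts with their undersides at z = 275 mm, their outer faces flush with the outside of the frame (the two x-running rails run between the posts' inner faces; the two y-running rails run between the posts' inner faces). 10 slats, each 63 mm wide (x) and 17 mm thick, lie across the top of the two x-running rails, running the full 1239 mm width of the frame in y; along x they sit between the end posts with a 115 mm gap after the −x posts and between neighbouring slats, leaving 122 mm before the +x posts.


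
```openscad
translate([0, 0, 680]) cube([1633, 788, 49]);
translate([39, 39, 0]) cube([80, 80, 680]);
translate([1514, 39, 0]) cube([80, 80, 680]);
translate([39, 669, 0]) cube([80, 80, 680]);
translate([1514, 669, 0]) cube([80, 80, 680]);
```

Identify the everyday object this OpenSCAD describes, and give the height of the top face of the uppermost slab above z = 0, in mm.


A table. The table height is 729 mm.

A 1633×788×49 slab sits at z = 680 on four 80 mm square posts — a table. The top surface is at 680 + 49 = 729 mm.


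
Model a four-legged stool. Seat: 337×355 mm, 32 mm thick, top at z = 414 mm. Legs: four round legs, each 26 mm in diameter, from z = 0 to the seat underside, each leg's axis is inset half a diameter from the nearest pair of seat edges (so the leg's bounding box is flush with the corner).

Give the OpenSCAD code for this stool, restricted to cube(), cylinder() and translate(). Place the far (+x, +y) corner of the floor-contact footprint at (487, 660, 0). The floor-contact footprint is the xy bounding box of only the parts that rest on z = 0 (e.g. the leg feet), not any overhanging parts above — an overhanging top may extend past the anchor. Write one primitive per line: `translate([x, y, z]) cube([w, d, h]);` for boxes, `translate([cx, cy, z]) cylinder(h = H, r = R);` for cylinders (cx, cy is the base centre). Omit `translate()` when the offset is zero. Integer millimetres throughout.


translate([150, 305, 382]) cube([337, 355, 32]);
translate([163, 318, 0]) cylinder(h = 382, r = 13);
translate([474, 318, 0]) cylinder(h = 382, r = 13);
translate([163, 647, 0]) cylinder(h = 382, r = 13);
translate([474, 647, 0]) cylinder(h = 382, r = 13);


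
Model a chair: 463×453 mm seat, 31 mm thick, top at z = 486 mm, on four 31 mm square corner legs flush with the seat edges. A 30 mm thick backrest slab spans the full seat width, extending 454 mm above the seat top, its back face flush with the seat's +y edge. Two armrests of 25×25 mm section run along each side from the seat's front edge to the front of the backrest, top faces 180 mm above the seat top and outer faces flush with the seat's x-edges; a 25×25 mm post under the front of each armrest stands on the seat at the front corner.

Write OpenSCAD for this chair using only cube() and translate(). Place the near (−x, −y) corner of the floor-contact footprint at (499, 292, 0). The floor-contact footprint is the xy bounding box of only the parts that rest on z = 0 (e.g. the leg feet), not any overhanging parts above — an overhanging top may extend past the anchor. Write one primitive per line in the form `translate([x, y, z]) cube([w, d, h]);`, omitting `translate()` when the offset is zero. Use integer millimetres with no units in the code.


translate([499, 292, 455]) cube([463, 453, 31]);
translate([499, 292, 0]) cube([31, 31, 455]);
translate([931, 292, 0]) cube([31, 31, 455]);
translate([499, 714, 0]) cube([31, 31, 455]);
translate([931, 714, 0]) cube([31, 31, 455]);
translate([499, 715, 486]) cube([463, 30, 454]);
translate([499, 292, 641]) cube([25, 423, 25]);
translate([937, 292, 641]) cube([25, 423, 25]);
translate([499, 292, 486]) cube([25, 25, 155]);
translate([937, 292, 486]) cube([25, 25, 155]);


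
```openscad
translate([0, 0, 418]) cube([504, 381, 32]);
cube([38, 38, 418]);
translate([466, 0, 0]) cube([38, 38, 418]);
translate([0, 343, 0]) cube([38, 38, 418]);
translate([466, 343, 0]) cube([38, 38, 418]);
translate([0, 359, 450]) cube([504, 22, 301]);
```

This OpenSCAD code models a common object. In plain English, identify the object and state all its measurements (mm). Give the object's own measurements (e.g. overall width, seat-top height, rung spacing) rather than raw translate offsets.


A chair. The seat is a 504×381×32 mm slab with its top at z = 450 mm, on four 38×38 mm corner legs (flush with the seat edges, standing on z = 0). A flat backrest 22 mm thick, 301 mm tall, spans the full seat width and rises from the seat top along its +y edge, rear face flush with the rear of the seat.


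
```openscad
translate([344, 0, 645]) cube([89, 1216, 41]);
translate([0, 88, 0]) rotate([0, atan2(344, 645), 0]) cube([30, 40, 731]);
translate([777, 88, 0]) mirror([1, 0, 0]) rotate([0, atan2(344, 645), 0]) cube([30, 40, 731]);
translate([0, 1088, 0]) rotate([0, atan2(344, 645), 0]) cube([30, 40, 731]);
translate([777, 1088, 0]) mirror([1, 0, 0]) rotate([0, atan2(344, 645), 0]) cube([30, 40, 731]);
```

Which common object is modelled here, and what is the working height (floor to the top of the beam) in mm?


A sawhorse. The overall height is 686 mm.

A beam across two mirrored pairs of raked legs — a sawhorse. The beam's underside is at z = 645 (matching the legs' vertical rise in atan2(344, 645)) and the beam is 41 mm tall, so its top is at 645 + 41 = 686 mm. The raked legs top out at the beam's underside, so that is the highest point.


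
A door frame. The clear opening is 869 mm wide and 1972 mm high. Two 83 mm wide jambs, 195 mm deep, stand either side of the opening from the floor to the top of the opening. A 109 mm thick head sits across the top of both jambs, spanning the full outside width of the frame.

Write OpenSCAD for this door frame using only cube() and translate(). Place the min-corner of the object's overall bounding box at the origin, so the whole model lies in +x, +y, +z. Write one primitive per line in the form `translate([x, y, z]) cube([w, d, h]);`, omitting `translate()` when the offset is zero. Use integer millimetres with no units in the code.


cube([83, 195, 1972]);
translate([952, 0, 0]) cube([83, 195, 1972]);
translate([0, 0, 1972]) cube([1035, 195, 109]);


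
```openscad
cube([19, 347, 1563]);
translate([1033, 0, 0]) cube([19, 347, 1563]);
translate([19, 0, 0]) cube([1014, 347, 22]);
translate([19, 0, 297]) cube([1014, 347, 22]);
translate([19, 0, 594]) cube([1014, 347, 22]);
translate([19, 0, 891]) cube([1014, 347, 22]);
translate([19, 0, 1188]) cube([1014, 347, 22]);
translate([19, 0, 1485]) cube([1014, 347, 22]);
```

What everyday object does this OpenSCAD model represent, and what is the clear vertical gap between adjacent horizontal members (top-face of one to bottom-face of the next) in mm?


A bookshelf. The clear shelf gap is 275 mm.

Two tall side panels with 6 horizontal boards between them — a bookshelf. The first two shelf undersides are at z = 0 and z = 297; with shelf thickness 22, the clear gap is 297 − 0 − 22 = 275 mm.


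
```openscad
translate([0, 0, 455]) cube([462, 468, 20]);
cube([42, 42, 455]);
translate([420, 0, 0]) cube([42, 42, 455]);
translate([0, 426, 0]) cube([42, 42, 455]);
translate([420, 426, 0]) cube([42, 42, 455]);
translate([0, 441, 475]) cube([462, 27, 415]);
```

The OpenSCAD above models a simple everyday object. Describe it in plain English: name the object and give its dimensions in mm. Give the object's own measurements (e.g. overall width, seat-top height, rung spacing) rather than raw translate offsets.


A chair. The seat is a 462×468×20 mm slab with its top at z = 475 mm, on four 42×42 mm corner legs (flush with the seat edges, standing on z = 0). A flat backrest 27 mm thick, 415 mm tall, spans the full seat width and rises from the seat top along its +y edge, rear face flush with the rear of the seat.


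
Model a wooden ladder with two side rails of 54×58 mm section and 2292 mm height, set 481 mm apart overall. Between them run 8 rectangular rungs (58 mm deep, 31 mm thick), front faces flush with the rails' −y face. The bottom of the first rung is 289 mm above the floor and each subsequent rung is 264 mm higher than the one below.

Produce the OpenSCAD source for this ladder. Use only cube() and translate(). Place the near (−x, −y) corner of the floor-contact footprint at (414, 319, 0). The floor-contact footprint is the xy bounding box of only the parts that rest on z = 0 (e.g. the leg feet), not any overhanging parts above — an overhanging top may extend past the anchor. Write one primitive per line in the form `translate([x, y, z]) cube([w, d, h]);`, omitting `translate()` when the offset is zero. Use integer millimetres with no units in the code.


translate([414, 319, 0]) cube([54, 58, 2292]);
translate([841, 319, 0]) cube([54, 58, 2292]);
translate([468, 319, 289]) cube([373, 58, 31]);
translate([468, 319, 553]) cube([373, 58, 31]);
translate([468, 319, 817]) cube([373, 58, 31]);
translate([468, 319, 1081]) cube([373, 58, 31]);
translate([468, 319, 1345]) cube([373, 58, 31]);
translate([468, 319, 1609]) cube([373, 58, 31]);
translate([468, 319, 1873]) cube([373, 58, 31]);
translate([468, 319, 2137]) cube([373, 58, 31]);


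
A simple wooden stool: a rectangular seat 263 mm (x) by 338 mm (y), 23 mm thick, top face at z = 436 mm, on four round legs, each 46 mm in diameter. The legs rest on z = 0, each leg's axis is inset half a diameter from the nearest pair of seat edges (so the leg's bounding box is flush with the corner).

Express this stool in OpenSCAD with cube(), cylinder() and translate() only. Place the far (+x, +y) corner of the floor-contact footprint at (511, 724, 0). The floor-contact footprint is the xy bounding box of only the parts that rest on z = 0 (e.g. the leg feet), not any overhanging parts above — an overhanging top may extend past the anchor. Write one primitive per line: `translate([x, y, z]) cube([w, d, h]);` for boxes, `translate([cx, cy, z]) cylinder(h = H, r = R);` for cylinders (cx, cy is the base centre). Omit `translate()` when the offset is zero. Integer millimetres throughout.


translate([248, 386, 413]) cube([263, 338, 23]);
translate([271, 409, 0]) cylinder(h = 413, r = 23);
translate([488, 409, 0]) cylinder(h = 413, r = 23);
translate([271, 701, 0]) cylinder(h = 413, r = 23);
translate([488, 701, 0]) cylinder(h = 413, r = 23);


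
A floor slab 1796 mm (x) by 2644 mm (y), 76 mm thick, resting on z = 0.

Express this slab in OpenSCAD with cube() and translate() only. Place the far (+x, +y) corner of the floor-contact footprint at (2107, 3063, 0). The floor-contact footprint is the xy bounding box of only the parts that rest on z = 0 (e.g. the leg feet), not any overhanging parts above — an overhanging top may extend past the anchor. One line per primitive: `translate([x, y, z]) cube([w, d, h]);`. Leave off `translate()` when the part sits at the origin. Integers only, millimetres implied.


translate([311, 419, 0]) cube([1796, 2644, 76]);


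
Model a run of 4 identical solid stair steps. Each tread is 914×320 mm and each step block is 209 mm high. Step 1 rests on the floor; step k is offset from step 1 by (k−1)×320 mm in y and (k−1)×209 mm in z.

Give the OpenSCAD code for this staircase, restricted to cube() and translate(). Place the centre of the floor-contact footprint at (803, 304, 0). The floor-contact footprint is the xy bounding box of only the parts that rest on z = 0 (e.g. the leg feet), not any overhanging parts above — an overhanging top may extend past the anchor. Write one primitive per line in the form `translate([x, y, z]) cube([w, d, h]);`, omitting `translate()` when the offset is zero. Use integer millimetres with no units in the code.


translate([346, 144, 0]) cube([914, 320, 209]);
translate([346, 464, 209]) cube([914, 320, 209]);
translate([346, 784, 418]) cube([914, 320, 209]);
translate([346, 1104, 627]) cube([914, 320, 209]);


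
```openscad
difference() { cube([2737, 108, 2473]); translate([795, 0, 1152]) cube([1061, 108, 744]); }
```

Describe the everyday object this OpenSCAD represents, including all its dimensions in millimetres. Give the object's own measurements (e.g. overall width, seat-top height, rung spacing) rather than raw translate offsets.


A wall 2737 mm long (x), 108 mm thick (y), 2473 mm tall, with a rectangular window opening cut through it. The opening is 1061 mm wide and 744 mm tall; its sill is at z = 1152 mm and its near (−x) edge is 795 mm from the wall's −x end. The opening passes through the full wall thickness.


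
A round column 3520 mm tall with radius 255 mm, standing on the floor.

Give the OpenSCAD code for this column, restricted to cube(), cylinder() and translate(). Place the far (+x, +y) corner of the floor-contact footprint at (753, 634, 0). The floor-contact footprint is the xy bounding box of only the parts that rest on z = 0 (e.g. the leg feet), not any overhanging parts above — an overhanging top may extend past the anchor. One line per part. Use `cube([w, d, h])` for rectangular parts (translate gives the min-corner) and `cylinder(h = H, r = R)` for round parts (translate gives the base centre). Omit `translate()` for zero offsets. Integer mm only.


translate([498, 379, 0]) cylinder(h = 3520, r = 255);


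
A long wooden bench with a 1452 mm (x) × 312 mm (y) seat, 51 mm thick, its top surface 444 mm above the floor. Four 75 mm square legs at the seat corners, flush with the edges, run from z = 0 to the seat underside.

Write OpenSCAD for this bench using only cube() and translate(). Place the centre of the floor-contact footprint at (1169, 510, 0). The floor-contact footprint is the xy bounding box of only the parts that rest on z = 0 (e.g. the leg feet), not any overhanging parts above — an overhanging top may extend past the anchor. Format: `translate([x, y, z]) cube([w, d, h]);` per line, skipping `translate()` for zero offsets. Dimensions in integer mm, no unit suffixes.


translate([443, 354, 393]) cube([1452, 312, 51]);
translate([443, 354, 0]) cube([75, 75, 393]);
translate([443, 591, 0]) cube([75, 75, 393]);
translate([1820, 354, 0]) cube([75, 75, 393]);
translate([1820, 591, 0]) cube([75, 75, 393]);


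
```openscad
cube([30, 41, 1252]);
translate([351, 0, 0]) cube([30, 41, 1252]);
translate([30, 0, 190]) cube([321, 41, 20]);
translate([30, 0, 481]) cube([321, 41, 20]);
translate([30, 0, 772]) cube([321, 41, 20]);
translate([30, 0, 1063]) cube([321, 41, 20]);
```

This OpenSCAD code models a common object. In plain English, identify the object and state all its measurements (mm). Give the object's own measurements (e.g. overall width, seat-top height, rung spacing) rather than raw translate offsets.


A straight ladder. Two 30×41 mm vertical rails, 1252 mm tall, stand 381 mm apart (outside-to-outside) with their front faces coplanar on the −y side. 4 rungs, each 41 mm deep and 20 mm tall, span between the inner faces of the rails, front faces flush with the rails. The lowest rung's underside is at z = 190 mm and rungs are spaced 291 mm apart (underside to underside).


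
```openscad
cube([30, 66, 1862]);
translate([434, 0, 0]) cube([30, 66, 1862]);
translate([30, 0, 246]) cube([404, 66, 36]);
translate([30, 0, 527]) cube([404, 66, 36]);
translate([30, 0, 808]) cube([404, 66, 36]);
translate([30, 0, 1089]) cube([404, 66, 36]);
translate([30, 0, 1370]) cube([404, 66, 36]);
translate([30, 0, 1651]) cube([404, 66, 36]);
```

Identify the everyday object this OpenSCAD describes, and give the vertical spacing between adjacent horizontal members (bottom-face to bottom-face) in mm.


A ladder. The rung spacing is 281 mm.

Two tall 30×66 posts with 6 short bars between them — a ladder. Adjacent rungs sit at z = 246 and z = 527, so the spacing is 527 − 246 = 281 mm.


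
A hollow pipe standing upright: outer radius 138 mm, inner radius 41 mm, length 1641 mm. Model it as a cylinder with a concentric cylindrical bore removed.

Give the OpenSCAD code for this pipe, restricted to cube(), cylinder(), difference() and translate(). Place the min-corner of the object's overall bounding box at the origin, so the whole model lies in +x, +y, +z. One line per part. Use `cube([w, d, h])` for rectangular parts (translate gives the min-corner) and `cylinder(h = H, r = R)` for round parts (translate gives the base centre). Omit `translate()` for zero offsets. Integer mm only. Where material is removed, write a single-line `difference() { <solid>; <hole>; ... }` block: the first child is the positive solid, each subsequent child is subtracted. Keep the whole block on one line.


difference() { translate([138, 138, 0]) cylinder(h = 1641, r = 138); translate([138, 138, 0]) cylinder(h = 1641, r = 41); }
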